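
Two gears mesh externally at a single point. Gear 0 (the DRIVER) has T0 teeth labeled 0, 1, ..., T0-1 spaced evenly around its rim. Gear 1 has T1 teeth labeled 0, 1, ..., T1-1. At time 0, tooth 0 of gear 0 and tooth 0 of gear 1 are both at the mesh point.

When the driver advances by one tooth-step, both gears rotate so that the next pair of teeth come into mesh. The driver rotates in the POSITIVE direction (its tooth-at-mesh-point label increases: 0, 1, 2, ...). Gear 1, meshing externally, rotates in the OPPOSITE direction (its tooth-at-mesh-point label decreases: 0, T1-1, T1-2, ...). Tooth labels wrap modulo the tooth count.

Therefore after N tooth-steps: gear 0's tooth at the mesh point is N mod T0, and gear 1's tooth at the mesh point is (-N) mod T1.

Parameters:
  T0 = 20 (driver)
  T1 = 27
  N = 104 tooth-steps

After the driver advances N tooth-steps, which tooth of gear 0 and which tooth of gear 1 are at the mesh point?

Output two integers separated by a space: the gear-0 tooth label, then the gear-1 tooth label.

Answer: 4 4

Derivation:
Gear 0 (driver, T0=20): tooth at mesh = N mod T0
  104 = 5 * 20 + 4, so 104 mod 20 = 4
  gear 0 tooth = 4
Gear 1 (driven, T1=27): tooth at mesh = (-N) mod T1
  104 = 3 * 27 + 23, so 104 mod 27 = 23
  (-104) mod 27 = (-23) mod 27 = 27 - 23 = 4
Mesh after 104 steps: gear-0 tooth 4 meets gear-1 tooth 4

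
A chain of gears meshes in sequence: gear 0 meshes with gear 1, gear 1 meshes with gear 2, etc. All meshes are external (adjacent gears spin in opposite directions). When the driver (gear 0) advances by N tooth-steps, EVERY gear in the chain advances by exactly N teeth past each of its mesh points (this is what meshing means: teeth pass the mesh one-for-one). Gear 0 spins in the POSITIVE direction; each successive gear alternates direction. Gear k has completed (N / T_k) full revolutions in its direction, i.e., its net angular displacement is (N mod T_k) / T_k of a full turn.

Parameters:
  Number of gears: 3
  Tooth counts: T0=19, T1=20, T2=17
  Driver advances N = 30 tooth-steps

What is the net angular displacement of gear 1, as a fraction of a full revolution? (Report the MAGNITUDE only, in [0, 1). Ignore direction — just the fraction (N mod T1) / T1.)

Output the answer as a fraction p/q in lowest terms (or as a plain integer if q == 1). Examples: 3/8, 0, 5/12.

Answer: 1/2

Derivation:
Chain of 3 gears, tooth counts: [19, 20, 17]
  gear 0: T0=19, direction=positive, advance = 30 mod 19 = 11 teeth = 11/19 turn
  gear 1: T1=20, direction=negative, advance = 30 mod 20 = 10 teeth = 10/20 turn
  gear 2: T2=17, direction=positive, advance = 30 mod 17 = 13 teeth = 13/17 turn
Gear 1: 30 mod 20 = 10
Fraction = 10 / 20 = 1/2 (gcd(10,20)=10) = 1/2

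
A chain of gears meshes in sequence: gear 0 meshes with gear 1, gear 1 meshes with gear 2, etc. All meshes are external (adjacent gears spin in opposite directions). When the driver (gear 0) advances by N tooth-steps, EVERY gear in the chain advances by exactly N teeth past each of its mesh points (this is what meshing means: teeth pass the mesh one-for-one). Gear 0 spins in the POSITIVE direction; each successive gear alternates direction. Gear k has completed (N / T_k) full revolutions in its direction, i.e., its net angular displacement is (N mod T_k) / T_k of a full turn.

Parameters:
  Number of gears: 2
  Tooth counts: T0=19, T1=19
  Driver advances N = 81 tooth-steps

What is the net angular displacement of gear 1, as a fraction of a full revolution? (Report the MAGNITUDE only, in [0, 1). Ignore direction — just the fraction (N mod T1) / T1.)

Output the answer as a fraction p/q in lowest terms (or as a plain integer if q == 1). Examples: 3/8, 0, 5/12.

Answer: 5/19

Derivation:
Chain of 2 gears, tooth counts: [19, 19]
  gear 0: T0=19, direction=positive, advance = 81 mod 19 = 5 teeth = 5/19 turn
  gear 1: T1=19, direction=negative, advance = 81 mod 19 = 5 teeth = 5/19 turn
Gear 1: 81 mod 19 = 5
Fraction = 5 / 19 = 5/19 (gcd(5,19)=1) = 5/19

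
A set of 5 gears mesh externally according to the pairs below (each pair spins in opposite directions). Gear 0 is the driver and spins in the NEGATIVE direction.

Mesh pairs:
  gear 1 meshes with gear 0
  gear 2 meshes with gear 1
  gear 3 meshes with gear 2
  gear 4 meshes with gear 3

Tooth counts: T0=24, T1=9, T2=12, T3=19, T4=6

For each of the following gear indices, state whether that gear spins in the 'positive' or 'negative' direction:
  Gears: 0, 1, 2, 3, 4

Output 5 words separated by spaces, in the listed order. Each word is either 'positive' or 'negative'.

Gear 0 (driver): negative (depth 0)
  gear 1: meshes with gear 0 -> depth 1 -> positive (opposite of gear 0)
  gear 2: meshes with gear 1 -> depth 2 -> negative (opposite of gear 1)
  gear 3: meshes with gear 2 -> depth 3 -> positive (opposite of gear 2)
  gear 4: meshes with gear 3 -> depth 4 -> negative (opposite of gear 3)
Queried indices 0, 1, 2, 3, 4 -> negative, positive, negative, positive, negative

Answer: negative positive negative positive negative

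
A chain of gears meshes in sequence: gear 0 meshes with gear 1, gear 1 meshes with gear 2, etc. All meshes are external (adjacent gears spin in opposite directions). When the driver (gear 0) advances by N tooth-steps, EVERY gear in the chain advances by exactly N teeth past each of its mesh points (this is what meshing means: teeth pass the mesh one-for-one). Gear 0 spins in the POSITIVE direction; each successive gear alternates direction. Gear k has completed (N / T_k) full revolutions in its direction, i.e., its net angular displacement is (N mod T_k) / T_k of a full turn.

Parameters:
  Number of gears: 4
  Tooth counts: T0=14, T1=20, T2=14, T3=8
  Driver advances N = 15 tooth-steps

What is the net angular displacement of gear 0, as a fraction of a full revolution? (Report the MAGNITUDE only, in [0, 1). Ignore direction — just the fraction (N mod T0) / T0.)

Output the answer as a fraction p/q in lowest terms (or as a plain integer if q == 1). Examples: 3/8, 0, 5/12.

Answer: 1/14

Derivation:
Chain of 4 gears, tooth counts: [14, 20, 14, 8]
  gear 0: T0=14, direction=positive, advance = 15 mod 14 = 1 teeth = 1/14 turn
  gear 1: T1=20, direction=negative, advance = 15 mod 20 = 15 teeth = 15/20 turn
  gear 2: T2=14, direction=positive, advance = 15 mod 14 = 1 teeth = 1/14 turn
  gear 3: T3=8, direction=negative, advance = 15 mod 8 = 7 teeth = 7/8 turn
Gear 0: 15 mod 14 = 1
Fraction = 1 / 14 = 1/14 (gcd(1,14)=1) = 1/14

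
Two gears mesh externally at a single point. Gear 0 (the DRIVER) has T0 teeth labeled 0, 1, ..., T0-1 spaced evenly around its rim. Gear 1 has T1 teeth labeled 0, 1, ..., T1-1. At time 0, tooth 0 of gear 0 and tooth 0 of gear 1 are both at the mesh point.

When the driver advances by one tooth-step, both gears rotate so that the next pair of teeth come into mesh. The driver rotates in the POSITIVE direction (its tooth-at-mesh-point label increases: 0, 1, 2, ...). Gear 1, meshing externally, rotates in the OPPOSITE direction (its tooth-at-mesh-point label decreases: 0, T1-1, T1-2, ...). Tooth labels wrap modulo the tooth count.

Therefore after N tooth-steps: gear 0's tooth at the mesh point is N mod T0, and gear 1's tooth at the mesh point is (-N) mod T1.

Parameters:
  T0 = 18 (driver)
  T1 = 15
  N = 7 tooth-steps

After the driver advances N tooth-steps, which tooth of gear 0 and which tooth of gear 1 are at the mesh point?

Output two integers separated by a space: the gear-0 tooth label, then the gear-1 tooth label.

Answer: 7 8

Derivation:
Gear 0 (driver, T0=18): tooth at mesh = N mod T0
  7 = 0 * 18 + 7, so 7 mod 18 = 7
  gear 0 tooth = 7
Gear 1 (driven, T1=15): tooth at mesh = (-N) mod T1
  7 = 0 * 15 + 7, so 7 mod 15 = 7
  (-7) mod 15 = (-7) mod 15 = 15 - 7 = 8
Mesh after 7 steps: gear-0 tooth 7 meets gear-1 tooth 8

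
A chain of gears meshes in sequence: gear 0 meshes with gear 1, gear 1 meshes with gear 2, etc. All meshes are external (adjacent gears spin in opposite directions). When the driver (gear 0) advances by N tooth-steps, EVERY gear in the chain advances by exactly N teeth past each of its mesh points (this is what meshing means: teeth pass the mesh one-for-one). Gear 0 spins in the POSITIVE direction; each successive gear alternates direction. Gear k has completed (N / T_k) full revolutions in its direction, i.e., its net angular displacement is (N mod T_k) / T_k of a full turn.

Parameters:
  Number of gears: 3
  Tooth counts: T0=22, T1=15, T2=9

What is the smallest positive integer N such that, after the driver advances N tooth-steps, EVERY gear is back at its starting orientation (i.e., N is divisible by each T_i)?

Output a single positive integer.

Answer: 990

Derivation:
Gear k returns to start when N is a multiple of T_k.
All gears at start simultaneously when N is a common multiple of [22, 15, 9]; the smallest such N is lcm(22, 15, 9).
Start: lcm = T0 = 22
Fold in T1=15: gcd(22, 15) = 1; lcm(22, 15) = 22 * 15 / 1 = 330 / 1 = 330
Fold in T2=9: gcd(330, 9) = 3; lcm(330, 9) = 330 * 9 / 3 = 2970 / 3 = 990
Full cycle length = 990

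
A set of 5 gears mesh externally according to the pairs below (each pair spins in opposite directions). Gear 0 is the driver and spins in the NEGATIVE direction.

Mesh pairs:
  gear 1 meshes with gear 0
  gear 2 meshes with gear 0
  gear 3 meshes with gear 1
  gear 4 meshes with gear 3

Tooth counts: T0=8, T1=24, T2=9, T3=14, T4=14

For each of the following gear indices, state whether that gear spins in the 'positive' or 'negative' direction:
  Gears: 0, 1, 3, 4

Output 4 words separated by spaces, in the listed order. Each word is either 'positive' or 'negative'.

Gear 0 (driver): negative (depth 0)
  gear 1: meshes with gear 0 -> depth 1 -> positive (opposite of gear 0)
  gear 2: meshes with gear 0 -> depth 1 -> positive (opposite of gear 0)
  gear 3: meshes with gear 1 -> depth 2 -> negative (opposite of gear 1)
  gear 4: meshes with gear 3 -> depth 3 -> positive (opposite of gear 3)
Queried indices 0, 1, 3, 4 -> negative, positive, negative, positive

Answer: negative positive negative positive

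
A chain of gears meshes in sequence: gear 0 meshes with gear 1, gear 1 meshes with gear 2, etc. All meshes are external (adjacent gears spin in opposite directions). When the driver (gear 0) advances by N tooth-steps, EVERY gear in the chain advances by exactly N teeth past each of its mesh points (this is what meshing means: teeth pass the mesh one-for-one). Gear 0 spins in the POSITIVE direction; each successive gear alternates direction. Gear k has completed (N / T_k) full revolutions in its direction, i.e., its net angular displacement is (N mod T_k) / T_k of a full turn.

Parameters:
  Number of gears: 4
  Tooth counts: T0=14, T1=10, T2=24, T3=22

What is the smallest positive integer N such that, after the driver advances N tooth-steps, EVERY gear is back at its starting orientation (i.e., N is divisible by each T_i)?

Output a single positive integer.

Gear k returns to start when N is a multiple of T_k.
All gears at start simultaneously when N is a common multiple of [14, 10, 24, 22]; the smallest such N is lcm(14, 10, 24, 22).
Start: lcm = T0 = 14
Fold in T1=10: gcd(14, 10) = 2; lcm(14, 10) = 14 * 10 / 2 = 140 / 2 = 70
Fold in T2=24: gcd(70, 24) = 2; lcm(70, 24) = 70 * 24 / 2 = 1680 / 2 = 840
Fold in T3=22: gcd(840, 22) = 2; lcm(840, 22) = 840 * 22 / 2 = 18480 / 2 = 9240
Full cycle length = 9240

Answer: 9240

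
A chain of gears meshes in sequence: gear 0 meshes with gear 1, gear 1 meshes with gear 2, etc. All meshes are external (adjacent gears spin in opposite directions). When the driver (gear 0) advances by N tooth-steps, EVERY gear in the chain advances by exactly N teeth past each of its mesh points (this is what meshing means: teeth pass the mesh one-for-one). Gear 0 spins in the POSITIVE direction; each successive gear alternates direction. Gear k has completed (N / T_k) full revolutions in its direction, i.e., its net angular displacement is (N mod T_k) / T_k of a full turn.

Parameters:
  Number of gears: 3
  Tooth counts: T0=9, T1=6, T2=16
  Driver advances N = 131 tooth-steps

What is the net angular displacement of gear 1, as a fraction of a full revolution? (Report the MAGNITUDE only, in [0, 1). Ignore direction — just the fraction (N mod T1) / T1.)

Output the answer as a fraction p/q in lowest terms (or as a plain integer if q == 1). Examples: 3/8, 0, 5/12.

Answer: 5/6

Derivation:
Chain of 3 gears, tooth counts: [9, 6, 16]
  gear 0: T0=9, direction=positive, advance = 131 mod 9 = 5 teeth = 5/9 turn
  gear 1: T1=6, direction=negative, advance = 131 mod 6 = 5 teeth = 5/6 turn
  gear 2: T2=16, direction=positive, advance = 131 mod 16 = 3 teeth = 3/16 turn
Gear 1: 131 mod 6 = 5
Fraction = 5 / 6 = 5/6 (gcd(5,6)=1) = 5/6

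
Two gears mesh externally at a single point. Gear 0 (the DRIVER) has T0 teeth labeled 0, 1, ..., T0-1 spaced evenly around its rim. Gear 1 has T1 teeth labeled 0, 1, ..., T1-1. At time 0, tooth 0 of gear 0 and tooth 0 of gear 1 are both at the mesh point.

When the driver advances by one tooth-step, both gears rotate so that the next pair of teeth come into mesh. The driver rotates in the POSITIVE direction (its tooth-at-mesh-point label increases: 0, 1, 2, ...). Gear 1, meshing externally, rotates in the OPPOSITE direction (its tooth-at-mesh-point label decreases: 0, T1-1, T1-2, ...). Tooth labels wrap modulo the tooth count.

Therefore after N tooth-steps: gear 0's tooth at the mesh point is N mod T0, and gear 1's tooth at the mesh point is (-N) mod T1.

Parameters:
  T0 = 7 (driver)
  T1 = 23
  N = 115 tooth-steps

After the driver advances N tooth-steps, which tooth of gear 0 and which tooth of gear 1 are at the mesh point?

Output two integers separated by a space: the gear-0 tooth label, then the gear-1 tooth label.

Gear 0 (driver, T0=7): tooth at mesh = N mod T0
  115 = 16 * 7 + 3, so 115 mod 7 = 3
  gear 0 tooth = 3
Gear 1 (driven, T1=23): tooth at mesh = (-N) mod T1
  115 = 5 * 23 + 0, so 115 mod 23 = 0
  (-115) mod 23 = 0
Mesh after 115 steps: gear-0 tooth 3 meets gear-1 tooth 0

Answer: 3 0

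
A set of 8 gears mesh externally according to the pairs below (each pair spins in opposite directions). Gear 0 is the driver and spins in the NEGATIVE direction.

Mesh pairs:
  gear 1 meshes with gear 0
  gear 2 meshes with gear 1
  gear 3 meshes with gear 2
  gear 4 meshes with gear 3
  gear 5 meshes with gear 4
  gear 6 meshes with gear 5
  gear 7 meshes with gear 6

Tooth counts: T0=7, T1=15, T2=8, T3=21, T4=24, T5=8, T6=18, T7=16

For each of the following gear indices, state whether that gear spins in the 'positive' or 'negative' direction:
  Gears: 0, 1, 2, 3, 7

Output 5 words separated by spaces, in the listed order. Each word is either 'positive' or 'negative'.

Gear 0 (driver): negative (depth 0)
  gear 1: meshes with gear 0 -> depth 1 -> positive (opposite of gear 0)
  gear 2: meshes with gear 1 -> depth 2 -> negative (opposite of gear 1)
  gear 3: meshes with gear 2 -> depth 3 -> positive (opposite of gear 2)
  gear 4: meshes with gear 3 -> depth 4 -> negative (opposite of gear 3)
  gear 5: meshes with gear 4 -> depth 5 -> positive (opposite of gear 4)
  gear 6: meshes with gear 5 -> depth 6 -> negative (opposite of gear 5)
  gear 7: meshes with gear 6 -> depth 7 -> positive (opposite of gear 6)
Queried indices 0, 1, 2, 3, 7 -> negative, positive, negative, positive, positive

Answer: negative positive negative positive positive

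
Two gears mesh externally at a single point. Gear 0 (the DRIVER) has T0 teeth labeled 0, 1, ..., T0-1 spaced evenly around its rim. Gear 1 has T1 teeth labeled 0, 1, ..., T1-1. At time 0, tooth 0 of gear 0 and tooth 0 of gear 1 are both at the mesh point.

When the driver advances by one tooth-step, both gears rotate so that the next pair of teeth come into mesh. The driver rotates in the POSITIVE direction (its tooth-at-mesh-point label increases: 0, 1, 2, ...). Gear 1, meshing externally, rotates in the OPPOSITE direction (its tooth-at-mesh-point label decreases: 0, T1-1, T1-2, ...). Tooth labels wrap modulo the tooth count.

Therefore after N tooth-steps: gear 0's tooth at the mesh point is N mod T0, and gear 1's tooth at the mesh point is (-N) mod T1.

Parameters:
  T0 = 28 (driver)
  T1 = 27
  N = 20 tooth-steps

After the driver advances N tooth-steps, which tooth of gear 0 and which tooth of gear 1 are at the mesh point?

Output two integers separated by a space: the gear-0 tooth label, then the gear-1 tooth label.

Answer: 20 7

Derivation:
Gear 0 (driver, T0=28): tooth at mesh = N mod T0
  20 = 0 * 28 + 20, so 20 mod 28 = 20
  gear 0 tooth = 20
Gear 1 (driven, T1=27): tooth at mesh = (-N) mod T1
  20 = 0 * 27 + 20, so 20 mod 27 = 20
  (-20) mod 27 = (-20) mod 27 = 27 - 20 = 7
Mesh after 20 steps: gear-0 tooth 20 meets gear-1 tooth 7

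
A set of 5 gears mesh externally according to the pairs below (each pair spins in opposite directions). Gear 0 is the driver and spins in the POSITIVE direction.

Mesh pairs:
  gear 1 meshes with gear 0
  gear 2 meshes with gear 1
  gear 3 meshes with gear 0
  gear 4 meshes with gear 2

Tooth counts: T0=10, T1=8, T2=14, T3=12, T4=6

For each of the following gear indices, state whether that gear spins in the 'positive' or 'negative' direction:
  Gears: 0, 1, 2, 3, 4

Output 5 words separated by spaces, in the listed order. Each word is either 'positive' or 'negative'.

Answer: positive negative positive negative negative

Derivation:
Gear 0 (driver): positive (depth 0)
  gear 1: meshes with gear 0 -> depth 1 -> negative (opposite of gear 0)
  gear 2: meshes with gear 1 -> depth 2 -> positive (opposite of gear 1)
  gear 3: meshes with gear 0 -> depth 1 -> negative (opposite of gear 0)
  gear 4: meshes with gear 2 -> depth 3 -> negative (opposite of gear 2)
Queried indices 0, 1, 2, 3, 4 -> positive, negative, positive, negative, negative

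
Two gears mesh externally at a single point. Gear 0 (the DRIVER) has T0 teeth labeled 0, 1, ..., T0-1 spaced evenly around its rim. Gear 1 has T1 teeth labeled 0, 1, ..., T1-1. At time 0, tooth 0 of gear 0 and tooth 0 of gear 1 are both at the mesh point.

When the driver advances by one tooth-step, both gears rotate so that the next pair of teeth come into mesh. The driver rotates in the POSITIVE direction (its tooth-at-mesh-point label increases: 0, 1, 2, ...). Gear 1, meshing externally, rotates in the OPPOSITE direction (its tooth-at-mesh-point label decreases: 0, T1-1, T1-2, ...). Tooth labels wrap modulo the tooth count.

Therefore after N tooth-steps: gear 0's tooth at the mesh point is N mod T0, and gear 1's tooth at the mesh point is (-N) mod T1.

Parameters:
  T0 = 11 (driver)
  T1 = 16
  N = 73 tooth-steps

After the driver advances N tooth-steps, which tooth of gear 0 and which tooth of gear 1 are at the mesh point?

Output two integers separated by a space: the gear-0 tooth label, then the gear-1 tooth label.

Gear 0 (driver, T0=11): tooth at mesh = N mod T0
  73 = 6 * 11 + 7, so 73 mod 11 = 7
  gear 0 tooth = 7
Gear 1 (driven, T1=16): tooth at mesh = (-N) mod T1
  73 = 4 * 16 + 9, so 73 mod 16 = 9
  (-73) mod 16 = (-9) mod 16 = 16 - 9 = 7
Mesh after 73 steps: gear-0 tooth 7 meets gear-1 tooth 7

Answer: 7 7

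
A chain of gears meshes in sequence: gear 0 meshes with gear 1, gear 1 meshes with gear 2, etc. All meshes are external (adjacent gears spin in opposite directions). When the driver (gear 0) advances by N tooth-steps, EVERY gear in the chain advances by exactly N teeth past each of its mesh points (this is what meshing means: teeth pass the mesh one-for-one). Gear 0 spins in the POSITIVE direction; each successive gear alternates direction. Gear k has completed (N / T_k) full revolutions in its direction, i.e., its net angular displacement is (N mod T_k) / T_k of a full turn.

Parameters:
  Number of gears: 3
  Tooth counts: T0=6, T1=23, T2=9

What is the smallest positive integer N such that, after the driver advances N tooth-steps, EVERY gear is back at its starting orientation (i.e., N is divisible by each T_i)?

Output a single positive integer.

Answer: 414

Derivation:
Gear k returns to start when N is a multiple of T_k.
All gears at start simultaneously when N is a common multiple of [6, 23, 9]; the smallest such N is lcm(6, 23, 9).
Start: lcm = T0 = 6
Fold in T1=23: gcd(6, 23) = 1; lcm(6, 23) = 6 * 23 / 1 = 138 / 1 = 138
Fold in T2=9: gcd(138, 9) = 3; lcm(138, 9) = 138 * 9 / 3 = 1242 / 3 = 414
Full cycle length = 414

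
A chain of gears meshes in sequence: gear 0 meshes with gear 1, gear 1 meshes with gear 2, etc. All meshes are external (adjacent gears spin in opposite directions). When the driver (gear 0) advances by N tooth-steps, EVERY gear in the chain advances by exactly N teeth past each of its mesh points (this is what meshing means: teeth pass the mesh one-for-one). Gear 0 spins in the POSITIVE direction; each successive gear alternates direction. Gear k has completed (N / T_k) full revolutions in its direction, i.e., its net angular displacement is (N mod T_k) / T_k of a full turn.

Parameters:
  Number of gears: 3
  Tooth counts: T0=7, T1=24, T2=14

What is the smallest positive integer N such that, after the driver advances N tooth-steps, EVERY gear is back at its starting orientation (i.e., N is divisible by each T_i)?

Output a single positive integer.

Gear k returns to start when N is a multiple of T_k.
All gears at start simultaneously when N is a common multiple of [7, 24, 14]; the smallest such N is lcm(7, 24, 14).
Start: lcm = T0 = 7
Fold in T1=24: gcd(7, 24) = 1; lcm(7, 24) = 7 * 24 / 1 = 168 / 1 = 168
Fold in T2=14: gcd(168, 14) = 14; lcm(168, 14) = 168 * 14 / 14 = 2352 / 14 = 168
Full cycle length = 168

Answer: 168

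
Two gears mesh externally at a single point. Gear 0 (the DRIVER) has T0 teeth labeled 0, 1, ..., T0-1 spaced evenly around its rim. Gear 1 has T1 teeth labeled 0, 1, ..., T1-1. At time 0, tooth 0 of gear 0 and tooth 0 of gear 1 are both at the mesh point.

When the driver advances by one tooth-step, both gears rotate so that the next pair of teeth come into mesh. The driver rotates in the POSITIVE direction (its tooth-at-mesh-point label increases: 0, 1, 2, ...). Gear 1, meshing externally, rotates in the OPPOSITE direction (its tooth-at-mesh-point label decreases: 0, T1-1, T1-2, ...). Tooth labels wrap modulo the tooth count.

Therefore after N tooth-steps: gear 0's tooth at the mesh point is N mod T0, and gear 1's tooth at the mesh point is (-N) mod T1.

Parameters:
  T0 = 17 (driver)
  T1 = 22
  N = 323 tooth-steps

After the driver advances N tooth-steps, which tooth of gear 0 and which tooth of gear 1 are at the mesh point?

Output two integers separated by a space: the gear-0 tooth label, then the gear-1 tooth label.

Gear 0 (driver, T0=17): tooth at mesh = N mod T0
  323 = 19 * 17 + 0, so 323 mod 17 = 0
  gear 0 tooth = 0
Gear 1 (driven, T1=22): tooth at mesh = (-N) mod T1
  323 = 14 * 22 + 15, so 323 mod 22 = 15
  (-323) mod 22 = (-15) mod 22 = 22 - 15 = 7
Mesh after 323 steps: gear-0 tooth 0 meets gear-1 tooth 7

Answer: 0 7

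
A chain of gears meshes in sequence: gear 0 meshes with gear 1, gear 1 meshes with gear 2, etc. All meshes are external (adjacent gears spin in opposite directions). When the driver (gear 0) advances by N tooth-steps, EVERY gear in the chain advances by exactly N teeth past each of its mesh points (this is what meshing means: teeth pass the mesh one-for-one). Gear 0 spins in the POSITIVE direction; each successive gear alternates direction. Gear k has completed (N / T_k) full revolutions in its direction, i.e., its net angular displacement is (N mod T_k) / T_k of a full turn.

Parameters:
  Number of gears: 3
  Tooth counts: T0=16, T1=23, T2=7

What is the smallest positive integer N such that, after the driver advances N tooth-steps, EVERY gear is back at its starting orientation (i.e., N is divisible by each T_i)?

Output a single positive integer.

Gear k returns to start when N is a multiple of T_k.
All gears at start simultaneously when N is a common multiple of [16, 23, 7]; the smallest such N is lcm(16, 23, 7).
Start: lcm = T0 = 16
Fold in T1=23: gcd(16, 23) = 1; lcm(16, 23) = 16 * 23 / 1 = 368 / 1 = 368
Fold in T2=7: gcd(368, 7) = 1; lcm(368, 7) = 368 * 7 / 1 = 2576 / 1 = 2576
Full cycle length = 2576

Answer: 2576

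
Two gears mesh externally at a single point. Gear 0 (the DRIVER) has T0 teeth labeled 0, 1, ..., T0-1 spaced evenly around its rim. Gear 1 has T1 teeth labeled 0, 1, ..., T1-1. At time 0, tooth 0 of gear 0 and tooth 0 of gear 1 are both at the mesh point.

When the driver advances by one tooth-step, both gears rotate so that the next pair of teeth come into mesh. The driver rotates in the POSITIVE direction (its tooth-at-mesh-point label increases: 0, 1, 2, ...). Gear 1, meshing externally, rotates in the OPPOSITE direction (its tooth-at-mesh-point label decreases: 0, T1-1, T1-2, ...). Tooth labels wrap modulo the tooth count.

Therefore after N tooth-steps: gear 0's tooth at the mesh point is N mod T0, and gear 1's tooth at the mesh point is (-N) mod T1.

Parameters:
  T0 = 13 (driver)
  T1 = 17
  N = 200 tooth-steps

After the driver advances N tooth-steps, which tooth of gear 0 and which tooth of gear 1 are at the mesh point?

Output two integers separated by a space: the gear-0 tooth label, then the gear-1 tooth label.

Answer: 5 4

Derivation:
Gear 0 (driver, T0=13): tooth at mesh = N mod T0
  200 = 15 * 13 + 5, so 200 mod 13 = 5
  gear 0 tooth = 5
Gear 1 (driven, T1=17): tooth at mesh = (-N) mod T1
  200 = 11 * 17 + 13, so 200 mod 17 = 13
  (-200) mod 17 = (-13) mod 17 = 17 - 13 = 4
Mesh after 200 steps: gear-0 tooth 5 meets gear-1 tooth 4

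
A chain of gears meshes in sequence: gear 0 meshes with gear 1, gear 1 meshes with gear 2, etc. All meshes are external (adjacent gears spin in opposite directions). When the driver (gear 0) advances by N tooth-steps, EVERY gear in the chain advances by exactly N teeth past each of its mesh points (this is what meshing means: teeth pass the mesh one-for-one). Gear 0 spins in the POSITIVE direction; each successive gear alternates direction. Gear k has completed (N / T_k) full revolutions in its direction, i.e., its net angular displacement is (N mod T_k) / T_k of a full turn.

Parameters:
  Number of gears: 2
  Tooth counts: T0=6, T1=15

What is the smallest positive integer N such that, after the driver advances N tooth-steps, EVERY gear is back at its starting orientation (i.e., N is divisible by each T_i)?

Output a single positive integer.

Gear k returns to start when N is a multiple of T_k.
All gears at start simultaneously when N is a common multiple of [6, 15]; the smallest such N is lcm(6, 15).
Start: lcm = T0 = 6
Fold in T1=15: gcd(6, 15) = 3; lcm(6, 15) = 6 * 15 / 3 = 90 / 3 = 30
Full cycle length = 30

Answer: 30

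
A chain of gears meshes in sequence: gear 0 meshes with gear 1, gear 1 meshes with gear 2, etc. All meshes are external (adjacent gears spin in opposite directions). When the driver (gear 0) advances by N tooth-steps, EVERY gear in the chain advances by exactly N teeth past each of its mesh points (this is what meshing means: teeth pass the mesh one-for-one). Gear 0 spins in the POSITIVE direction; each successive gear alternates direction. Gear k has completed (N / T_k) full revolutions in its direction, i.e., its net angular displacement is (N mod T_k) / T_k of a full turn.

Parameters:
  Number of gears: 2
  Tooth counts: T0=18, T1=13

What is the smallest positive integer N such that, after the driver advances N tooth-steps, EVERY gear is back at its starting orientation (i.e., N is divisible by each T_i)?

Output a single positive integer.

Answer: 234

Derivation:
Gear k returns to start when N is a multiple of T_k.
All gears at start simultaneously when N is a common multiple of [18, 13]; the smallest such N is lcm(18, 13).
Start: lcm = T0 = 18
Fold in T1=13: gcd(18, 13) = 1; lcm(18, 13) = 18 * 13 / 1 = 234 / 1 = 234
Full cycle length = 234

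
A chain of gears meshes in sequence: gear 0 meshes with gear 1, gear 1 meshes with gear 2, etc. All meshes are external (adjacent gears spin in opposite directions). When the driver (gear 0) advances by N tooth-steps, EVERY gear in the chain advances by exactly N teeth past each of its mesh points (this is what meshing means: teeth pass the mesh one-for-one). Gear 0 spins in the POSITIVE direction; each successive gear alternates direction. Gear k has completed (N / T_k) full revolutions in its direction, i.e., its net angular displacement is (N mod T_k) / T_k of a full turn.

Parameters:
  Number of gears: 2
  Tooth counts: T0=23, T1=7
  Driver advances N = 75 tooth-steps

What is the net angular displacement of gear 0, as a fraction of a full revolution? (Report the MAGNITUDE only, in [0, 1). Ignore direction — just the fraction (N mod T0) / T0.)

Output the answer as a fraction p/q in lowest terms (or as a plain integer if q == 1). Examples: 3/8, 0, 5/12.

Chain of 2 gears, tooth counts: [23, 7]
  gear 0: T0=23, direction=positive, advance = 75 mod 23 = 6 teeth = 6/23 turn
  gear 1: T1=7, direction=negative, advance = 75 mod 7 = 5 teeth = 5/7 turn
Gear 0: 75 mod 23 = 6
Fraction = 6 / 23 = 6/23 (gcd(6,23)=1) = 6/23

Answer: 6/23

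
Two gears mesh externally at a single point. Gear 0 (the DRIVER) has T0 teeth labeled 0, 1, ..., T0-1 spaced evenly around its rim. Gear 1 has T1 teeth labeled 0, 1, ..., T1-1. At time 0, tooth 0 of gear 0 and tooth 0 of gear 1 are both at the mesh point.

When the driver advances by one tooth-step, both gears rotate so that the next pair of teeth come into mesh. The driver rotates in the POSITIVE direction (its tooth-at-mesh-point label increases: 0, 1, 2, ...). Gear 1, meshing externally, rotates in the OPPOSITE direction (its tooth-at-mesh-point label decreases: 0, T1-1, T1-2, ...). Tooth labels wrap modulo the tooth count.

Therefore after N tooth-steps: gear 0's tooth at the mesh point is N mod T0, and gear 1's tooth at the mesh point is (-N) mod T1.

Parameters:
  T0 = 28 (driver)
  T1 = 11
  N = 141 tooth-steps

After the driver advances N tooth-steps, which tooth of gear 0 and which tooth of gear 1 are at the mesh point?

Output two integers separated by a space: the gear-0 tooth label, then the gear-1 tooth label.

Gear 0 (driver, T0=28): tooth at mesh = N mod T0
  141 = 5 * 28 + 1, so 141 mod 28 = 1
  gear 0 tooth = 1
Gear 1 (driven, T1=11): tooth at mesh = (-N) mod T1
  141 = 12 * 11 + 9, so 141 mod 11 = 9
  (-141) mod 11 = (-9) mod 11 = 11 - 9 = 2
Mesh after 141 steps: gear-0 tooth 1 meets gear-1 tooth 2

Answer: 1 2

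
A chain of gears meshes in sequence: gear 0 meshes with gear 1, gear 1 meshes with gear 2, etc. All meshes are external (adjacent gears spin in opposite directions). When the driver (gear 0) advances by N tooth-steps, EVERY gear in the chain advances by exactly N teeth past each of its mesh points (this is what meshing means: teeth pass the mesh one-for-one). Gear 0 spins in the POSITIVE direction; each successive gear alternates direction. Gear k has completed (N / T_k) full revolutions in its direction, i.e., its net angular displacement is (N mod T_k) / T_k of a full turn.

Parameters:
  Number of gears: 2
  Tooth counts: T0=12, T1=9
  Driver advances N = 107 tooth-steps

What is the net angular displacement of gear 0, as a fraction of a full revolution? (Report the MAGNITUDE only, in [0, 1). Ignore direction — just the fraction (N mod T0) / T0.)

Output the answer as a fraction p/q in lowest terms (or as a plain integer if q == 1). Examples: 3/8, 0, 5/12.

Chain of 2 gears, tooth counts: [12, 9]
  gear 0: T0=12, direction=positive, advance = 107 mod 12 = 11 teeth = 11/12 turn
  gear 1: T1=9, direction=negative, advance = 107 mod 9 = 8 teeth = 8/9 turn
Gear 0: 107 mod 12 = 11
Fraction = 11 / 12 = 11/12 (gcd(11,12)=1) = 11/12

Answer: 11/12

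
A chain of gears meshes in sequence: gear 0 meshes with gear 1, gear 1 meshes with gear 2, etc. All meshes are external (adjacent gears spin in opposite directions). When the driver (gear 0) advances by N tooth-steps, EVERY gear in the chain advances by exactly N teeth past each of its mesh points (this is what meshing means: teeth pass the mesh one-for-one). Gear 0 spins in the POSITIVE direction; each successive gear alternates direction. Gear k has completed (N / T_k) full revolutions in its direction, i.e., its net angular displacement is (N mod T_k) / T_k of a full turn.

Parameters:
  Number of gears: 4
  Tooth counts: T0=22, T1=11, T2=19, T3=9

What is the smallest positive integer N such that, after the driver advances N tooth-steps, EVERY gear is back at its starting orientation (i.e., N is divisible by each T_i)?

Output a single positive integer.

Answer: 3762

Derivation:
Gear k returns to start when N is a multiple of T_k.
All gears at start simultaneously when N is a common multiple of [22, 11, 19, 9]; the smallest such N is lcm(22, 11, 19, 9).
Start: lcm = T0 = 22
Fold in T1=11: gcd(22, 11) = 11; lcm(22, 11) = 22 * 11 / 11 = 242 / 11 = 22
Fold in T2=19: gcd(22, 19) = 1; lcm(22, 19) = 22 * 19 / 1 = 418 / 1 = 418
Fold in T3=9: gcd(418, 9) = 1; lcm(418, 9) = 418 * 9 / 1 = 3762 / 1 = 3762
Full cycle length = 3762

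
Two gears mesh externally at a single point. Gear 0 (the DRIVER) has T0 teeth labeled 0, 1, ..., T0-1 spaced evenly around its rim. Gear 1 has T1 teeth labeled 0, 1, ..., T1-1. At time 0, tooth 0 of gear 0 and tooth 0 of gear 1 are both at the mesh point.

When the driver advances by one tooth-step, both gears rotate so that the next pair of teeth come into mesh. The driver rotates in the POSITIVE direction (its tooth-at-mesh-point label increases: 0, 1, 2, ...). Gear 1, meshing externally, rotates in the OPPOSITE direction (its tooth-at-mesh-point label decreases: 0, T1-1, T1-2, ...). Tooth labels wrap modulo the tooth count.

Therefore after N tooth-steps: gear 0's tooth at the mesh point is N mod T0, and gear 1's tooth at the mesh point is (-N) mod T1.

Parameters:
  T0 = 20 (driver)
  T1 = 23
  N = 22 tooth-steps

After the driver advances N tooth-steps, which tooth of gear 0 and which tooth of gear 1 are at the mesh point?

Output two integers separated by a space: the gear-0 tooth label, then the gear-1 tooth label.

Answer: 2 1

Derivation:
Gear 0 (driver, T0=20): tooth at mesh = N mod T0
  22 = 1 * 20 + 2, so 22 mod 20 = 2
  gear 0 tooth = 2
Gear 1 (driven, T1=23): tooth at mesh = (-N) mod T1
  22 = 0 * 23 + 22, so 22 mod 23 = 22
  (-22) mod 23 = (-22) mod 23 = 23 - 22 = 1
Mesh after 22 steps: gear-0 tooth 2 meets gear-1 tooth 1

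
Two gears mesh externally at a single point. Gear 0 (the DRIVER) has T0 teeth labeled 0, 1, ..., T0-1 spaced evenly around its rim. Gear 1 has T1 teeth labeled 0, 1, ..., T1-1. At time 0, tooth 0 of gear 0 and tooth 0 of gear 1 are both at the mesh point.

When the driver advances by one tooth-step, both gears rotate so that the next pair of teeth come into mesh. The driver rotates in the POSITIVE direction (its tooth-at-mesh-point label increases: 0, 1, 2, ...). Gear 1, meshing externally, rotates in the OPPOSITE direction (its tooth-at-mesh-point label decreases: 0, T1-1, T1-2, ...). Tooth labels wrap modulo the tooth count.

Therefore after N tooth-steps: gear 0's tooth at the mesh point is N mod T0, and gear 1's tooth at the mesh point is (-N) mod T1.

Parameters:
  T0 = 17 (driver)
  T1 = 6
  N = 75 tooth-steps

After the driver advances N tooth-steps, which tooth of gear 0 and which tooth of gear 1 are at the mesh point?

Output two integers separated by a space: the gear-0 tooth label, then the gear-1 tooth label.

Answer: 7 3

Derivation:
Gear 0 (driver, T0=17): tooth at mesh = N mod T0
  75 = 4 * 17 + 7, so 75 mod 17 = 7
  gear 0 tooth = 7
Gear 1 (driven, T1=6): tooth at mesh = (-N) mod T1
  75 = 12 * 6 + 3, so 75 mod 6 = 3
  (-75) mod 6 = (-3) mod 6 = 6 - 3 = 3
Mesh after 75 steps: gear-0 tooth 7 meets gear-1 tooth 3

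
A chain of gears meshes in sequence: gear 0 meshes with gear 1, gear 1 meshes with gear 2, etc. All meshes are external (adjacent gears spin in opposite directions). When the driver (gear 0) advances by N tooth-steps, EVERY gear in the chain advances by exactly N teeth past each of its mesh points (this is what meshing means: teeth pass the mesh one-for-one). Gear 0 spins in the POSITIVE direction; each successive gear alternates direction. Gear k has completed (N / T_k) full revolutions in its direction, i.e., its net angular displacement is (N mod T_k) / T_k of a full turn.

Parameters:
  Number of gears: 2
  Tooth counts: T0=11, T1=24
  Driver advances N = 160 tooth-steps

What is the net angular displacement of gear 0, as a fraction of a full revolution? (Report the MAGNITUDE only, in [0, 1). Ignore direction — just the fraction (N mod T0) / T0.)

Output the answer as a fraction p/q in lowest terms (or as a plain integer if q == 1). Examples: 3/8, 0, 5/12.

Answer: 6/11

Derivation:
Chain of 2 gears, tooth counts: [11, 24]
  gear 0: T0=11, direction=positive, advance = 160 mod 11 = 6 teeth = 6/11 turn
  gear 1: T1=24, direction=negative, advance = 160 mod 24 = 16 teeth = 16/24 turn
Gear 0: 160 mod 11 = 6
Fraction = 6 / 11 = 6/11 (gcd(6,11)=1) = 6/11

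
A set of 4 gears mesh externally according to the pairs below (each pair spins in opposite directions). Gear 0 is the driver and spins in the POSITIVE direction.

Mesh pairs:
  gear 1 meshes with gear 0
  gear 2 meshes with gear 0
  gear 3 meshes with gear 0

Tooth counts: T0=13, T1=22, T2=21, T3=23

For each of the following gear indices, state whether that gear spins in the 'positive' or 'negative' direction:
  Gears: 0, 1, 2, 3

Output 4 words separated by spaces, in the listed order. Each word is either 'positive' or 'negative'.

Gear 0 (driver): positive (depth 0)
  gear 1: meshes with gear 0 -> depth 1 -> negative (opposite of gear 0)
  gear 2: meshes with gear 0 -> depth 1 -> negative (opposite of gear 0)
  gear 3: meshes with gear 0 -> depth 1 -> negative (opposite of gear 0)
Queried indices 0, 1, 2, 3 -> positive, negative, negative, negative

Answer: positive negative negative negative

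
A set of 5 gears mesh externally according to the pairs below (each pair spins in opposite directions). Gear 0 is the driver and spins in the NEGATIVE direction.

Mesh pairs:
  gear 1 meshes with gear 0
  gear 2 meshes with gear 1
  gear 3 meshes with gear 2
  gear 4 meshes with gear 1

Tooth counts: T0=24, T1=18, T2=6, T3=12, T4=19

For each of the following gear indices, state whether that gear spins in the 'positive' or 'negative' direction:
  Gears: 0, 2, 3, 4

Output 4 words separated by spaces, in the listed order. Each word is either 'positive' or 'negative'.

Gear 0 (driver): negative (depth 0)
  gear 1: meshes with gear 0 -> depth 1 -> positive (opposite of gear 0)
  gear 2: meshes with gear 1 -> depth 2 -> negative (opposite of gear 1)
  gear 3: meshes with gear 2 -> depth 3 -> positive (opposite of gear 2)
  gear 4: meshes with gear 1 -> depth 2 -> negative (opposite of gear 1)
Queried indices 0, 2, 3, 4 -> negative, negative, positive, negative

Answer: negative negative positive negative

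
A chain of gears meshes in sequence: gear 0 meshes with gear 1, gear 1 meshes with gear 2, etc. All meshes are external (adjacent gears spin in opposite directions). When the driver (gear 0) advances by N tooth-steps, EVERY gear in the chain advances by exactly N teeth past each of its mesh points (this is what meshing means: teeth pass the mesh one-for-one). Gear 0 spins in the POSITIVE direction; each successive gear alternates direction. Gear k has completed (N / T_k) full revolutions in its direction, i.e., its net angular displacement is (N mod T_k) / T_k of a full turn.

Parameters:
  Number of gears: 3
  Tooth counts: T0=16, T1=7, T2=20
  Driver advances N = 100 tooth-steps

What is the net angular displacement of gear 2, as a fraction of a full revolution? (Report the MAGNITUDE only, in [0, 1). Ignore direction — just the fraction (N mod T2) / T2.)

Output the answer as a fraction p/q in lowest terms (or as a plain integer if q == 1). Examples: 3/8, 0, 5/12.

Chain of 3 gears, tooth counts: [16, 7, 20]
  gear 0: T0=16, direction=positive, advance = 100 mod 16 = 4 teeth = 4/16 turn
  gear 1: T1=7, direction=negative, advance = 100 mod 7 = 2 teeth = 2/7 turn
  gear 2: T2=20, direction=positive, advance = 100 mod 20 = 0 teeth = 0/20 turn
Gear 2: 100 mod 20 = 0
Fraction = 0 / 20 = 0/1 (gcd(0,20)=20) = 0

Answer: 0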